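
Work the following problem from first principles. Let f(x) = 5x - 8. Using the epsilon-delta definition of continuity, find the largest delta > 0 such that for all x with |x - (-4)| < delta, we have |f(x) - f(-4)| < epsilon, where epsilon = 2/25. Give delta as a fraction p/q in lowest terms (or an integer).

We compute f(-4) = 5*(-4) - 8 = -28.
|f(x) - f(-4)| = |5x - 8 - (-28)| = |5(x - (-4))| = 5|x - (-4)|.
We need 5|x - (-4)| < 2/25, i.e. |x - (-4)| < 2/25 / 5 = 2/125.
So any delta <= 2/125 works. Conversely, if delta > 2/125, then x = -4 + 2/125 satisfies |x - (-4)| = 2/125 < delta but |f(x) - f(-4)| = 5 * 2/125 = 2/25, which is not < 2/25; so no larger delta works.
Hence the largest such delta is 2/125.

2/125


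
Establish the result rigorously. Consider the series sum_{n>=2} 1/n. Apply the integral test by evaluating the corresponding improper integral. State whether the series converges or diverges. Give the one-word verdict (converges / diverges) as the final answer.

Let f(x) = 1/x. Then f is positive, continuous, and decreasing on [2, infinity), so the integral test applies.
Compute the improper integral int_{2}^infinity f(x) dx:
  antiderivative F(x) = log(x).
  As x -> infinity, log(x) -> infinity.
  So int = infinity - log(2) = infinity. By the integral test, the series diverges.

diverges


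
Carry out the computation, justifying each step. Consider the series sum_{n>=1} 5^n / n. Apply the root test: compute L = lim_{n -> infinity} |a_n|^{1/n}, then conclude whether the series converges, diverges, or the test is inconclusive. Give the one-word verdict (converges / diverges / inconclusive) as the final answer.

Let a_n denote the general term. Form |a_n|^(1/n) and simplify:
|a_n|^(1/n) = 5/n^(1/n)
Take the limit as n -> infinity: L = 5.
Since L = 5 > 1, the root test implies divergence.

diverges


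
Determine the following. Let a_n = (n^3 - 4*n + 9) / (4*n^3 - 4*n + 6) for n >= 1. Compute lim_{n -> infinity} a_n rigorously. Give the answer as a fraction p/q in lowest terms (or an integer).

Divide numerator and denominator by n^3, the highest power:
numerator / n^3 = 1 - 4/n^2 + 9/n^3
denominator / n^3 = 4 - 4/n^2 + 6/n^3
As n -> infinity, all terms of the form c/n^k (k >= 1) tend to 0.
So numerator / n^3 -> 1 and denominator / n^3 -> 4.
Therefore lim a_n = 1/4.

1/4


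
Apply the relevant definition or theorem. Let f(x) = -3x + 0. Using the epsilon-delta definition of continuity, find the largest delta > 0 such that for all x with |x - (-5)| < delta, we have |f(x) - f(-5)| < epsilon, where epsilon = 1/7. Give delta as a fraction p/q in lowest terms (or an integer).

We compute f(-5) = -3*(-5) + 0 = 15.
|f(x) - f(-5)| = |-3x + 0 - (15)| = |-3(x - (-5))| = 3|x - (-5)|.
We need 3|x - (-5)| < 1/7, i.e. |x - (-5)| < 1/7 / 3 = 1/21.
So any delta <= 1/21 works. Conversely, if delta > 1/21, then x = -5 + 1/21 satisfies |x - (-5)| = 1/21 < delta but |f(x) - f(-5)| = 3 * 1/21 = 1/7, which is not < 1/7; so no larger delta works.
Hence the largest such delta is 1/21.

1/21


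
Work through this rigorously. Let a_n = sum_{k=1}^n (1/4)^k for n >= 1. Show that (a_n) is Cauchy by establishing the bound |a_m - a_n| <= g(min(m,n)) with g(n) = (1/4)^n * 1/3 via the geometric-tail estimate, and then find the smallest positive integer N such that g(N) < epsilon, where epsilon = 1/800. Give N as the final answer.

For m > n >= 1: |a_m - a_n| = sum_{k=n+1}^m (1/4)^k < sum_{k=n+1}^infinity (1/4)^k = (1/4)^(n+1) / (1 - 1/4) = (1/4)^n * (1/4) * (4/3) = (1/4)^n * 1/3.
So g(n) = (1/4)^n / 3. Since g(n) -> 0, (a_n) is Cauchy.
Now solve g(N) < 1/800: (1/4)^N / 3 < 1/800 <=> 4^N > 1 / (3 * 1/800) = 800/3.
Check powers of 4: 4^4 = 256 <= 800/3, 4^5 = 1024 > 800/3.
So the smallest such N is 5. Check: g(5) = 1/(3 * 1024) = 1/3072 < 1/800.

5


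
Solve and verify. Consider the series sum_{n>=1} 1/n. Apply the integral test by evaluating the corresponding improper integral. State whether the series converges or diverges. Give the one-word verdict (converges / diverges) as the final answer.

Let f(x) = 1/x. Then f is positive, continuous, and decreasing on [1, infinity), so the integral test applies.
Compute the improper integral int_{1}^infinity f(x) dx:
  antiderivative F(x) = log(x).
  As x -> infinity, log(x) -> infinity.
  So int = infinity - log(1) = infinity. By the integral test, the series diverges.

diverges


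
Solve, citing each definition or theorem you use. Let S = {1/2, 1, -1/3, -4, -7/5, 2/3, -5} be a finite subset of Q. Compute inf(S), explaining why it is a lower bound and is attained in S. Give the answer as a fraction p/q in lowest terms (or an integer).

S is finite, so inf(S) = min(S).
Sorted increasing:
-5, -4, -7/5, -1/3, 1/2, 2/3, 1
The extremum is -5.
For every x in S, x >= -5. And -5 is in S, so it is attained.
Therefore inf(S) = -5.

-5


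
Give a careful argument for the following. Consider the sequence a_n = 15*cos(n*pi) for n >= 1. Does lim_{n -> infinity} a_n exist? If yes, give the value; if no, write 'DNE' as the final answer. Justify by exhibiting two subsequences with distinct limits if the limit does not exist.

Examine the behaviour of a_n along subsequences.
cos(n*pi) = (-1)^n, so a_n = 15*(-1)^n. a_{2k} = 15 -> 15. a_{2k+1} = -15 -> -15.
Since these two subsequential limits are 15 and -15, distinct, the full sequence cannot converge (a convergent sequence has all subsequences tending to the same limit). So lim a_n does not exist.

DNE


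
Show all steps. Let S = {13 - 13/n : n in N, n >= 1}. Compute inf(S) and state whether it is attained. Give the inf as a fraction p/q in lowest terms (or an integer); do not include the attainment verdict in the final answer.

Analysis:
- Values: 0, 13/2, 26/3, 39/4, ... strictly increasing.
- Minimum is 0 (n=1); inf = 0 (attained).
- 13 - 13/n -> 13 from below; sup = 13, not attained.
Conclusion: inf(S) = 0, attained in S.

0


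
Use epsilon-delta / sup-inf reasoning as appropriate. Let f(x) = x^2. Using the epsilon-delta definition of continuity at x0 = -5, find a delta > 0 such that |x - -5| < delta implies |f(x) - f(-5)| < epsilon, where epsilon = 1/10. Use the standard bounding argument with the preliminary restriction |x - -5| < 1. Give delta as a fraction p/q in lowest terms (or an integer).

Factor: |x^2 - (-5)^2| = |x - -5| * |x + -5|.
Impose |x - -5| < 1 first. Then |x + -5| = |(x - -5) + 2*(-5)| <= |x - -5| + 2*|-5| < 1 + 10 = 11.
So |x^2 - (-5)^2| < delta * 11.
We need delta * 11 <= 1/10, i.e. delta <= 1/10/11 = 1/110.
Since 1/110 < 1, this is tighter than 1; take delta = 1/110.
So delta = 1/110 works.

1/110


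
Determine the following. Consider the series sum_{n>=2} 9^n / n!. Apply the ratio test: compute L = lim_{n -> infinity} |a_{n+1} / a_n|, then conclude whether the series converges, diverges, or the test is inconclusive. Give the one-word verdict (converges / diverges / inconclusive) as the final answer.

Let a_n denote the general term. Form the ratio a_{n+1}/a_n and simplify:
a_{n+1}/a_n = 9/(n + 1)
Take the limit as n -> infinity: L = 0.
Since L = 0 < 1, the ratio test implies the series converges.

converges


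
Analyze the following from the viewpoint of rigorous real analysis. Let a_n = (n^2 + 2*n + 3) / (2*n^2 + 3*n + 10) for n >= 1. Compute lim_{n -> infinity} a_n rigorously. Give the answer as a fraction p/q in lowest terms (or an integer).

Divide numerator and denominator by n^2, the highest power:
numerator / n^2 = 1 + 2/n + 3/n^2
denominator / n^2 = 2 + 3/n + 10/n^2
As n -> infinity, all terms of the form c/n^k (k >= 1) tend to 0.
So numerator / n^2 -> 1 and denominator / n^2 -> 2.
Therefore lim a_n = 1/2.

1/2


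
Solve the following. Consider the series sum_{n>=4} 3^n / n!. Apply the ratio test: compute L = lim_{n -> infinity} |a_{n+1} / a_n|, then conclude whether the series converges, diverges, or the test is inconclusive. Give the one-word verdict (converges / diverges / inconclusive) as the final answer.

Let a_n denote the general term. Form the ratio a_{n+1}/a_n and simplify:
a_{n+1}/a_n = 3/(n + 1)
Take the limit as n -> infinity: L = 0.
Since L = 0 < 1, the ratio test implies the series converges.

converges


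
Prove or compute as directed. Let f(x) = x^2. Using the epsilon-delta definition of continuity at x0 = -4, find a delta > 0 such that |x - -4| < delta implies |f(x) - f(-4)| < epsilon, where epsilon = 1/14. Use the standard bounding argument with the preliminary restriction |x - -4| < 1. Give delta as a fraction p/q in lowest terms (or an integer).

Factor: |x^2 - (-4)^2| = |x - -4| * |x + -4|.
Impose |x - -4| < 1 first. Then |x + -4| = |(x - -4) + 2*(-4)| <= |x - -4| + 2*|-4| < 1 + 8 = 9.
So |x^2 - (-4)^2| < delta * 9.
We need delta * 9 <= 1/14, i.e. delta <= 1/14/9 = 1/126.
Since 1/126 < 1, this is tighter than 1; take delta = 1/126.
So delta = 1/126 works.

1/126


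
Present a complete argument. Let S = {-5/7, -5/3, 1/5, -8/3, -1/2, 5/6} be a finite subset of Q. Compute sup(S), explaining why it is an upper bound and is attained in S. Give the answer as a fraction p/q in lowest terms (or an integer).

S is finite, so sup(S) = max(S).
Sorted decreasing:
5/6, 1/5, -1/2, -5/7, -5/3, -8/3
The extremum is 5/6.
For every x in S, x <= 5/6. And 5/6 is in S, so it is attained.
Therefore sup(S) = 5/6.

5/6


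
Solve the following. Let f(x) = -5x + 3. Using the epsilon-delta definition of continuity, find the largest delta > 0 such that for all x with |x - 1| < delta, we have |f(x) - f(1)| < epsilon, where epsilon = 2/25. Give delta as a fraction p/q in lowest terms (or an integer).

We compute f(1) = -5*(1) + 3 = -2.
|f(x) - f(1)| = |-5x + 3 - (-2)| = |-5(x - 1)| = 5|x - 1|.
We need 5|x - 1| < 2/25, i.e. |x - 1| < 2/25 / 5 = 2/125.
So any delta <= 2/125 works. Conversely, if delta > 2/125, then x = 1 + 2/125 satisfies |x - 1| = 2/125 < delta but |f(x) - f(1)| = 5 * 2/125 = 2/25, which is not < 2/25; so no larger delta works.
Hence the largest such delta is 2/125.

2/125


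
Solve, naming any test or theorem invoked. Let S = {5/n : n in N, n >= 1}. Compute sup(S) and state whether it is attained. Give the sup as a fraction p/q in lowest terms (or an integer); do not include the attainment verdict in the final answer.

Analysis:
- Values: 5, 5/2, 5/3, 5/4, ... strictly decreasing.
- The maximum is 5 (n=1); sup = 5 (attained).
- The set is bounded below by 0; 5/n -> 0 so 0 is the greatest lower bound.
- 0 is not in the set, so inf = 0 is not attained.
Conclusion: sup(S) = 5, attained in S.

5


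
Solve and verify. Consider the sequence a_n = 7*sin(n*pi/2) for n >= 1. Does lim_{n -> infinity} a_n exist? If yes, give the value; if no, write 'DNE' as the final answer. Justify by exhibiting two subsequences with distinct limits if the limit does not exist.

Examine the behaviour of a_n along subsequences.
a_{4k+1} = 7*sin(pi/2 + 2k*pi) = 7 -> 7. a_{4k+3} = 7*sin(3pi/2 + 2k*pi) = -7 -> -7.
Since these two subsequential limits are 7 and -7, distinct, the full sequence cannot converge (a convergent sequence has all subsequences tending to the same limit). So lim a_n does not exist.

DNE


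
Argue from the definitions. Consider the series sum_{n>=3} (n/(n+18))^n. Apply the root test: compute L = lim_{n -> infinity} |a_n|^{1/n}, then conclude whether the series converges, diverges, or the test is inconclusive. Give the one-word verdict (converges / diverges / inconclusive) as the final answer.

Let a_n denote the general term. Form |a_n|^(1/n) and simplify:
|a_n|^(1/n) = n/(n + 18)
Take the limit as n -> infinity: L = 1.
Since L = 1, the root test is inconclusive. (In fact a_n = (n/(n+18))^n -> e^(-18) != 0, so the nth-term test shows divergence; but the root test itself gives no conclusion.)

inconclusive


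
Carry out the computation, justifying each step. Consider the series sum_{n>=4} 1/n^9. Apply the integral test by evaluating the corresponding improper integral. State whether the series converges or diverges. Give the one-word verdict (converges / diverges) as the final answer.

Let f(x) = x^(-9). Then f is positive, continuous, and decreasing on [4, infinity), so the integral test applies.
Compute the improper integral int_{4}^infinity f(x) dx:
  antiderivative F(x) = -1/(8*x^8).
  As x -> infinity, F(x) -> 0 (since p = 9 > 1).
  So int = F(infinity) - F(4) = 0 - (-1/524288) = 1/524288.
  Finite, so by the integral test, the series converges.

converges


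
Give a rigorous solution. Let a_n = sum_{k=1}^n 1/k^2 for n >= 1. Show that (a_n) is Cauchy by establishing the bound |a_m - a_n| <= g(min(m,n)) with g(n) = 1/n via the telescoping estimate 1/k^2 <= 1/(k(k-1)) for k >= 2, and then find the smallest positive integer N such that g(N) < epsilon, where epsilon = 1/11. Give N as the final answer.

For m > n >= 1: |a_m - a_n| = sum_{k=n+1}^m 1/k^2.
Use 1/k^2 <= 1/(k(k-1)) = 1/(k-1) - 1/k for k >= 2:
sum_{k=n+1}^m 1/k^2 <= sum_{k=n+1}^m (1/(k-1) - 1/k) = 1/n - 1/m <= 1/n.
By symmetry the same bound holds with n,m swapped, so |a_m - a_n| <= 1/min(m,n) = g(min(m,n)). Since g(n) -> 0, (a_n) is Cauchy.
Now solve g(N) < 1/11: 1/N < 1/11 <=> N > 1/(1/11) = 11.
The smallest integer strictly greater than 11 is N = 12.
Check: g(12) = 1/12 < 1/11; g(11) = 1/11 >= 1/11. So N = 12.

12


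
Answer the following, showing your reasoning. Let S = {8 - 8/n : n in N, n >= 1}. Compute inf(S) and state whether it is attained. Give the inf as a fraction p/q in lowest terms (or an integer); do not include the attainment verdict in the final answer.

Analysis:
- Values: 0, 4, 16/3, 6, ... strictly increasing.
- Minimum is 0 (n=1); inf = 0 (attained).
- 8 - 8/n -> 8 from below; sup = 8, not attained.
Conclusion: inf(S) = 0, attained in S.

0


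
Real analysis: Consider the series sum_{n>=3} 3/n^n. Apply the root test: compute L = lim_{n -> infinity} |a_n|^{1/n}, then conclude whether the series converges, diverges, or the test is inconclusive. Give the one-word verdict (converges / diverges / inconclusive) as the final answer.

Let a_n denote the general term. Form |a_n|^(1/n) and simplify:
|a_n|^(1/n) = 3^(1/n)/n
Take the limit as n -> infinity: L = 0.
Since L = 0 < 1, the root test implies convergence.

converges


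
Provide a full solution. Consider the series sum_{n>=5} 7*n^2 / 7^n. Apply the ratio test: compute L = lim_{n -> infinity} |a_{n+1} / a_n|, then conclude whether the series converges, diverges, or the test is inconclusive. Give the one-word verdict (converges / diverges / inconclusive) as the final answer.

Let a_n denote the general term. Form the ratio a_{n+1}/a_n and simplify:
a_{n+1}/a_n = (n + 1)^2/(7*n^2)
Take the limit as n -> infinity: L = 1/7.
Since L = 1/7 < 1, the ratio test implies the series converges.

converges


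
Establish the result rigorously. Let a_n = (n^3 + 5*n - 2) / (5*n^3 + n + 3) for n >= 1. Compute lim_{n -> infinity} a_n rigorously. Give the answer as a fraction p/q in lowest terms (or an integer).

Divide numerator and denominator by n^3, the highest power:
numerator / n^3 = 1 + 5/n^2 - 2/n^3
denominator / n^3 = 5 + n^(-2) + 3/n^3
As n -> infinity, all terms of the form c/n^k (k >= 1) tend to 0.
So numerator / n^3 -> 1 and denominator / n^3 -> 5.
Therefore lim a_n = 1/5.

1/5


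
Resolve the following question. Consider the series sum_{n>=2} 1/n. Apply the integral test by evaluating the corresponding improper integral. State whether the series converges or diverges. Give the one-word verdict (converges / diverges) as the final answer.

Let f(x) = 1/x. Then f is positive, continuous, and decreasing on [2, infinity), so the integral test applies.
Compute the improper integral int_{2}^infinity f(x) dx:
  antiderivative F(x) = log(x).
  As x -> infinity, log(x) -> infinity.
  So int = infinity - log(2) = infinity. By the integral test, the series diverges.

diverges


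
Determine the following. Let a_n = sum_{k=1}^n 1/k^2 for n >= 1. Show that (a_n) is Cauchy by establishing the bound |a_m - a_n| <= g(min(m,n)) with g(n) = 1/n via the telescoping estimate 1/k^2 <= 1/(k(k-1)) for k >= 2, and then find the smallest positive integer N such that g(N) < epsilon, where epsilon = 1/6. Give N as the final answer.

For m > n >= 1: |a_m - a_n| = sum_{k=n+1}^m 1/k^2.
Use 1/k^2 <= 1/(k(k-1)) = 1/(k-1) - 1/k for k >= 2:
sum_{k=n+1}^m 1/k^2 <= sum_{k=n+1}^m (1/(k-1) - 1/k) = 1/n - 1/m <= 1/n.
By symmetry the same bound holds with n,m swapped, so |a_m - a_n| <= 1/min(m,n) = g(min(m,n)). Since g(n) -> 0, (a_n) is Cauchy.
Now solve g(N) < 1/6: 1/N < 1/6 <=> N > 1/(1/6) = 6.
The smallest integer strictly greater than 6 is N = 7.
Check: g(7) = 1/7 < 1/6; g(6) = 1/6 >= 1/6. So N = 7.

7


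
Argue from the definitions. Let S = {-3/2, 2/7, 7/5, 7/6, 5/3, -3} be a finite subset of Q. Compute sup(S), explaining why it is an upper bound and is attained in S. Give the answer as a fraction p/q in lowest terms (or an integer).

S is finite, so sup(S) = max(S).
Sorted decreasing:
5/3, 7/5, 7/6, 2/7, -3/2, -3
The extremum is 5/3.
For every x in S, x <= 5/3. And 5/3 is in S, so it is attained.
Therefore sup(S) = 5/3.

5/3


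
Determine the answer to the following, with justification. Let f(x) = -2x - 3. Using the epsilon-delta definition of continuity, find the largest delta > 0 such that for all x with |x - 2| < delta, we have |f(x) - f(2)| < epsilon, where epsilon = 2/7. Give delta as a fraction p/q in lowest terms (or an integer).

We compute f(2) = -2*(2) - 3 = -7.
|f(x) - f(2)| = |-2x - 3 - (-7)| = |-2(x - 2)| = 2|x - 2|.
We need 2|x - 2| < 2/7, i.e. |x - 2| < 2/7 / 2 = 1/7.
So any delta <= 1/7 works. Conversely, if delta > 1/7, then x = 2 + 1/7 satisfies |x - 2| = 1/7 < delta but |f(x) - f(2)| = 2 * 1/7 = 2/7, which is not < 2/7; so no larger delta works.
Hence the largest such delta is 1/7.

1/7


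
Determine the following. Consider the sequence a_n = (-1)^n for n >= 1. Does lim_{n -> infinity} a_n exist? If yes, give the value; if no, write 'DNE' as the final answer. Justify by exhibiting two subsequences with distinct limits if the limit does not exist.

Examine the behaviour of a_n along subsequences.
Even-n subsequence a_{2k} = 1 -> 1. Odd-n subsequence a_{2k+1} = -1 -> -1.
Since these two subsequential limits are 1 and -1, distinct, the full sequence cannot converge (a convergent sequence has all subsequences tending to the same limit). So lim a_n does not exist.

DNE


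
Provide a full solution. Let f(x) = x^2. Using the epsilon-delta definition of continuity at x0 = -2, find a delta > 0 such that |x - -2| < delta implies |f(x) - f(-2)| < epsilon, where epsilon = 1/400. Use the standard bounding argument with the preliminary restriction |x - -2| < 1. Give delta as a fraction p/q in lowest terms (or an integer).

Factor: |x^2 - (-2)^2| = |x - -2| * |x + -2|.
Impose |x - -2| < 1 first. Then |x + -2| = |(x - -2) + 2*(-2)| <= |x - -2| + 2*|-2| < 1 + 4 = 5.
So |x^2 - (-2)^2| < delta * 5.
We need delta * 5 <= 1/400, i.e. delta <= 1/400/5 = 1/2000.
Since 1/2000 < 1, this is tighter than 1; take delta = 1/2000.
So delta = 1/2000 works.

1/2000


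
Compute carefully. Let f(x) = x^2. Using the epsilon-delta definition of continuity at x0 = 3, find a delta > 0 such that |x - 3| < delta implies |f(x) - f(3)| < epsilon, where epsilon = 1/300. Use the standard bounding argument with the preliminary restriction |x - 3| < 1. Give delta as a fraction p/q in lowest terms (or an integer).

Factor: |x^2 - (3)^2| = |x - 3| * |x + 3|.
Impose |x - 3| < 1 first. Then |x + 3| = |(x - 3) + 2*(3)| <= |x - 3| + 2*|3| < 1 + 6 = 7.
So |x^2 - (3)^2| < delta * 7.
We need delta * 7 <= 1/300, i.e. delta <= 1/300/7 = 1/2100.
Since 1/2100 < 1, this is tighter than 1; take delta = 1/2100.
So delta = 1/2100 works.

1/2100


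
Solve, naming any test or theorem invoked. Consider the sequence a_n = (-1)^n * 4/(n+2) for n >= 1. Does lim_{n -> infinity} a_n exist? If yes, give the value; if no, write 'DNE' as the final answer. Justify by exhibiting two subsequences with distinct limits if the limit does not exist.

Examine the behaviour of a_n along subsequences.
Even-n subsequence a_{2k} = 4/(2k+2) -> 0. Odd-n subsequence a_{2k+1} = -4/(2k+3) -> 0. Both tend to 0, which suggests the limit is 0; verify directly.
|a_n - 0| = 4/(n+2) < 4/n for every n >= 1.
Given epsilon > 0, choose a positive integer N > 4/epsilon. Then for all n >= N, |a_n| < 4/n <= 4/N < epsilon.
So by the definition of the limit, lim a_n exists and equals 0.

0


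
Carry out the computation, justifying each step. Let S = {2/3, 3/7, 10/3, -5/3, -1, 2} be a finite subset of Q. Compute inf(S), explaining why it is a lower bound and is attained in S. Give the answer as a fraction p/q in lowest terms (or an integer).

S is finite, so inf(S) = min(S).
Sorted increasing:
-5/3, -1, 3/7, 2/3, 2, 10/3
The extremum is -5/3.
For every x in S, x >= -5/3. And -5/3 is in S, so it is attained.
Therefore inf(S) = -5/3.

-5/3


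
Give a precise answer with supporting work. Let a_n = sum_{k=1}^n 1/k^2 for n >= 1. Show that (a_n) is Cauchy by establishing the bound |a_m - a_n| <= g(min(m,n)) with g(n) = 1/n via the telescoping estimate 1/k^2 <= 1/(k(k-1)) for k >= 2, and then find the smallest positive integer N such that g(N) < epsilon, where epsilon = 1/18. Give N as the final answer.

For m > n >= 1: |a_m - a_n| = sum_{k=n+1}^m 1/k^2.
Use 1/k^2 <= 1/(k(k-1)) = 1/(k-1) - 1/k for k >= 2:
sum_{k=n+1}^m 1/k^2 <= sum_{k=n+1}^m (1/(k-1) - 1/k) = 1/n - 1/m <= 1/n.
By symmetry the same bound holds with n,m swapped, so |a_m - a_n| <= 1/min(m,n) = g(min(m,n)). Since g(n) -> 0, (a_n) is Cauchy.
Now solve g(N) < 1/18: 1/N < 1/18 <=> N > 1/(1/18) = 18.
The smallest integer strictly greater than 18 is N = 19.
Check: g(19) = 1/19 < 1/18; g(18) = 1/18 >= 1/18. So N = 19.

19


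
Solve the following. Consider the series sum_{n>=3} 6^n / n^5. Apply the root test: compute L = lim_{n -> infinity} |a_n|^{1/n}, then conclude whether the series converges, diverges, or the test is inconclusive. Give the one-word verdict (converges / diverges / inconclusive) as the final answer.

Let a_n denote the general term. Form |a_n|^(1/n) and simplify:
|a_n|^(1/n) = 6/n^(5/n)
Take the limit as n -> infinity: L = 6.
Since L = 6 > 1, the root test implies divergence.

diverges


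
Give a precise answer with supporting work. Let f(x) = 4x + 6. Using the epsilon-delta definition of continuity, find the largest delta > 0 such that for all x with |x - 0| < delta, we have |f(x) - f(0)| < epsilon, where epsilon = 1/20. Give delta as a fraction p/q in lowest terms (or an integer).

We compute f(0) = 4*(0) + 6 = 6.
|f(x) - f(0)| = |4x + 6 - (6)| = |4(x - 0)| = 4|x - 0|.
We need 4|x - 0| < 1/20, i.e. |x - 0| < 1/20 / 4 = 1/80.
So any delta <= 1/80 works. Conversely, if delta > 1/80, then x = 0 + 1/80 satisfies |x - 0| = 1/80 < delta but |f(x) - f(0)| = 4 * 1/80 = 1/20, which is not < 1/20; so no larger delta works.
Hence the largest such delta is 1/80.

1/80


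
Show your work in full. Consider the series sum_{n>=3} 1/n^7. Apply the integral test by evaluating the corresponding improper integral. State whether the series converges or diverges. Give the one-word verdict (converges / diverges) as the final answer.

Let f(x) = x^(-7). Then f is positive, continuous, and decreasing on [3, infinity), so the integral test applies.
Compute the improper integral int_{3}^infinity f(x) dx:
  antiderivative F(x) = -1/(6*x^6).
  As x -> infinity, F(x) -> 0 (since p = 7 > 1).
  So int = F(infinity) - F(3) = 0 - (-1/4374) = 1/4374.
  Finite, so by the integral test, the series converges.

converges


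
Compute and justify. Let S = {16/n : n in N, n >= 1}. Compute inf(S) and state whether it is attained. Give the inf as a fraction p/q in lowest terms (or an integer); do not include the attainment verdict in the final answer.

Analysis:
- Values: 16, 8, 16/3, 4, ... strictly decreasing.
- The maximum is 16 (n=1); sup = 16 (attained).
- The set is bounded below by 0; 16/n -> 0 so 0 is the greatest lower bound.
- 0 is not in the set, so inf = 0 is not attained.
Conclusion: inf(S) = 0, not attained in S.

0


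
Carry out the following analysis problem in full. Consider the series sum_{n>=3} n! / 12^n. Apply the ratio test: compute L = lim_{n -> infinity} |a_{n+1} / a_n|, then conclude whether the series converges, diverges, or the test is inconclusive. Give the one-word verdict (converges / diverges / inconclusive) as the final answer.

Let a_n denote the general term. Form the ratio a_{n+1}/a_n and simplify:
a_{n+1}/a_n = n/12 + 1/12
Take the limit as n -> infinity: L = infinity.
Since L = infinity > 1 (or L = infinity), the ratio test implies the series diverges.

diverges


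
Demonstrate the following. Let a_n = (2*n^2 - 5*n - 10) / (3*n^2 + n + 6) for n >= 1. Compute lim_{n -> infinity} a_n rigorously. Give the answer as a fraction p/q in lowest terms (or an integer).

Divide numerator and denominator by n^2, the highest power:
numerator / n^2 = 2 - 5/n - 10/n^2
denominator / n^2 = 3 + 1/n + 6/n^2
As n -> infinity, all terms of the form c/n^k (k >= 1) tend to 0.
So numerator / n^2 -> 2 and denominator / n^2 -> 3.
Therefore lim a_n = 2/3.

2/3


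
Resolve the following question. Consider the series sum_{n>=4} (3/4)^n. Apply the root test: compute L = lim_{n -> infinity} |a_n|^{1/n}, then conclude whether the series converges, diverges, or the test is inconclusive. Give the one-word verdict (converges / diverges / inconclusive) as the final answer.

Let a_n denote the general term. Form |a_n|^(1/n) and simplify:
|a_n|^(1/n) = 3/4
Take the limit as n -> infinity: L = 3/4.
Since L = 3/4 < 1, the root test implies convergence.

converges


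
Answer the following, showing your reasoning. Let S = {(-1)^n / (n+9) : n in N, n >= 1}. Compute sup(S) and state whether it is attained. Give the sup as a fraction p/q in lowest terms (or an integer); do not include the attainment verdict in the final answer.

Analysis:
- Values: -1/10, 1/11, -1/12, 1/13, -1/14, ...
- Positive terms (even n): 1/(2+9), 1/(4+9), ... decreasing -> max = 1/11 (n=2).
- Negative terms (odd n): -1/(1+9), -1/(3+9), ... increasing -> min = -1/10 (n=1).
- So sup = 1/11 (attained at n=2); inf = -1/10 (attained at n=1).
Conclusion: sup(S) = 1/11, attained in S.

1/11


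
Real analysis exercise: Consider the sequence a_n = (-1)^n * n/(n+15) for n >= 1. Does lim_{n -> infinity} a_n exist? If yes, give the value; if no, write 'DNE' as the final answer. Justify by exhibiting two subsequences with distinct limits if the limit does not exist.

Examine the behaviour of a_n along subsequences.
a_{2k} = 2k/(2k+15) -> 1. a_{2k+1} = -(2k+1)/(2k+16) -> -1.
Since these two subsequential limits are 1 and -1, distinct, the full sequence cannot converge (a convergent sequence has all subsequences tending to the same limit). So lim a_n does not exist.

DNE


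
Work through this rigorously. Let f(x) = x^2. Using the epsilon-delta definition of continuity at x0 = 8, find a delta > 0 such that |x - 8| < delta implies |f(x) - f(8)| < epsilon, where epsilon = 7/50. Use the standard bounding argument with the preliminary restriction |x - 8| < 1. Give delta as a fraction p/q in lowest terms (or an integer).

Factor: |x^2 - (8)^2| = |x - 8| * |x + 8|.
Impose |x - 8| < 1 first. Then |x + 8| = |(x - 8) + 2*(8)| <= |x - 8| + 2*|8| < 1 + 16 = 17.
So |x^2 - (8)^2| < delta * 17.
We need delta * 17 <= 7/50, i.e. delta <= 7/50/17 = 7/850.
Since 7/850 < 1, this is tighter than 1; take delta = 7/850.
So delta = 7/850 works.

7/850


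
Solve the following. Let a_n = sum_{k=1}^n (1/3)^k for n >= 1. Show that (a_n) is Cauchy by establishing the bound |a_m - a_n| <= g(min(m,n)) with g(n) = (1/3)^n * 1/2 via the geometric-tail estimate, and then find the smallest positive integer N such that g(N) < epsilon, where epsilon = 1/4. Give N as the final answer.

For m > n >= 1: |a_m - a_n| = sum_{k=n+1}^m (1/3)^k < sum_{k=n+1}^infinity (1/3)^k = (1/3)^(n+1) / (1 - 1/3) = (1/3)^n * (1/3) * (3/2) = (1/3)^n * 1/2.
So g(n) = (1/3)^n / 2. Since g(n) -> 0, (a_n) is Cauchy.
Now solve g(N) < 1/4: (1/3)^N / 2 < 1/4 <=> 3^N > 1 / (2 * 1/4) = 2.
Check powers of 3: 3^0 = 1 <= 2, 3^1 = 3 > 2.
So the smallest such N is 1. Check: g(1) = 1/(2 * 3) = 1/6 < 1/4.

1


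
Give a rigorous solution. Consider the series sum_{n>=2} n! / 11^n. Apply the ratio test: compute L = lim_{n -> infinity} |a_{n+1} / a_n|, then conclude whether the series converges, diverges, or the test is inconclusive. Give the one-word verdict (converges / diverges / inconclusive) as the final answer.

Let a_n denote the general term. Form the ratio a_{n+1}/a_n and simplify:
a_{n+1}/a_n = n/11 + 1/11
Take the limit as n -> infinity: L = infinity.
Since L = infinity > 1 (or L = infinity), the ratio test implies the series diverges.

diverges


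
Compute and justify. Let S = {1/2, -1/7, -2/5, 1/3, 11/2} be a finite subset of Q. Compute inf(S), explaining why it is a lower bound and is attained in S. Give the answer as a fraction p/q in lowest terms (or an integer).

S is finite, so inf(S) = min(S).
Sorted increasing:
-2/5, -1/7, 1/3, 1/2, 11/2
The extremum is -2/5.
For every x in S, x >= -2/5. And -2/5 is in S, so it is attained.
Therefore inf(S) = -2/5.

-2/5


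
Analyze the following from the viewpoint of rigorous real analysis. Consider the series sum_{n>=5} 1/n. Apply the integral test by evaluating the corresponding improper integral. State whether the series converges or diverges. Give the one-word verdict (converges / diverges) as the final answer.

Let f(x) = 1/x. Then f is positive, continuous, and decreasing on [5, infinity), so the integral test applies.
Compute the improper integral int_{5}^infinity f(x) dx:
  antiderivative F(x) = log(x).
  As x -> infinity, log(x) -> infinity.
  So int = infinity - log(5) = infinity. By the integral test, the series diverges.

diverges


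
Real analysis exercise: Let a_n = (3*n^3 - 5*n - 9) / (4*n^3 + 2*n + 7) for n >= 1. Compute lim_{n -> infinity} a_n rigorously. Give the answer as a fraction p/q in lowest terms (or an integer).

Divide numerator and denominator by n^3, the highest power:
numerator / n^3 = 3 - 5/n^2 - 9/n^3
denominator / n^3 = 4 + 2/n^2 + 7/n^3
As n -> infinity, all terms of the form c/n^k (k >= 1) tend to 0.
So numerator / n^3 -> 3 and denominator / n^3 -> 4.
Therefore lim a_n = 3/4.

3/4


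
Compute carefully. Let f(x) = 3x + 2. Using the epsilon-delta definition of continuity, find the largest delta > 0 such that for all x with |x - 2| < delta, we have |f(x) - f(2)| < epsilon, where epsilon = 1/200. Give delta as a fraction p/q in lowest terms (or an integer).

We compute f(2) = 3*(2) + 2 = 8.
|f(x) - f(2)| = |3x + 2 - (8)| = |3(x - 2)| = 3|x - 2|.
We need 3|x - 2| < 1/200, i.e. |x - 2| < 1/200 / 3 = 1/600.
So any delta <= 1/600 works. Conversely, if delta > 1/600, then x = 2 + 1/600 satisfies |x - 2| = 1/600 < delta but |f(x) - f(2)| = 3 * 1/600 = 1/200, which is not < 1/200; so no larger delta works.
Hence the largest such delta is 1/600.

1/600


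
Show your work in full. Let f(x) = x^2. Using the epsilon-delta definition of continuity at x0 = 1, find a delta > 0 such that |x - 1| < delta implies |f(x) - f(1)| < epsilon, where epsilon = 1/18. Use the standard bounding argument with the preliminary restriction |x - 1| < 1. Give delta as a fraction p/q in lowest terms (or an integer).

Factor: |x^2 - (1)^2| = |x - 1| * |x + 1|.
Impose |x - 1| < 1 first. Then |x + 1| = |(x - 1) + 2*(1)| <= |x - 1| + 2*|1| < 1 + 2 = 3.
So |x^2 - (1)^2| < delta * 3.
We need delta * 3 <= 1/18, i.e. delta <= 1/18/3 = 1/54.
Since 1/54 < 1, this is tighter than 1; take delta = 1/54.
So delta = 1/54 works.

1/54


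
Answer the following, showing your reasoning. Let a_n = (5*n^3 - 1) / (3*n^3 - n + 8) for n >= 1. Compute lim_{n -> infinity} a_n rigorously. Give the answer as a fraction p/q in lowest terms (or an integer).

Divide numerator and denominator by n^3, the highest power:
numerator / n^3 = 5 - 1/n^3
denominator / n^3 = 3 - 1/n^2 + 8/n^3
As n -> infinity, all terms of the form c/n^k (k >= 1) tend to 0.
So numerator / n^3 -> 5 and denominator / n^3 -> 3.
Therefore lim a_n = 5/3.

5/3


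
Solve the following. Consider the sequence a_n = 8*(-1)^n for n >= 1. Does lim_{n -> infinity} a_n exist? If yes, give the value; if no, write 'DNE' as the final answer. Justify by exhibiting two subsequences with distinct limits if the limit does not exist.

Examine the behaviour of a_n along subsequences.
Even-n subsequence a_{2k} = 8 -> 8. Odd-n subsequence a_{2k+1} = -8 -> -8.
Since these two subsequential limits are 8 and -8, distinct, the full sequence cannot converge (a convergent sequence has all subsequences tending to the same limit). So lim a_n does not exist.

DNE


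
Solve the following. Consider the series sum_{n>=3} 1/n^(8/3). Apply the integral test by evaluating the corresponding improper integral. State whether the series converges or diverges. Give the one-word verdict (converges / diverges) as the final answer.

Let f(x) = x^(-8/3). Then f is positive, continuous, and decreasing on [3, infinity), so the integral test applies.
Compute the improper integral int_{3}^infinity f(x) dx:
  antiderivative F(x) = -3/(5*x^(5/3)).
  As x -> infinity, F(x) -> 0 (since p = 8/3 > 1).
  So int = F(infinity) - F(3) = 0 - (-3^(1/3)/15) = 3^(1/3)/15.
  Finite, so by the integral test, the series converges.

converges


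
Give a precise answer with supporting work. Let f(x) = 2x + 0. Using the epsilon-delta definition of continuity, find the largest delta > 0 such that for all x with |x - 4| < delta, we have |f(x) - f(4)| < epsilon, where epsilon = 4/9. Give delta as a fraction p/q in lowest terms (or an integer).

We compute f(4) = 2*(4) + 0 = 8.
|f(x) - f(4)| = |2x + 0 - (8)| = |2(x - 4)| = 2|x - 4|.
We need 2|x - 4| < 4/9, i.e. |x - 4| < 4/9 / 2 = 2/9.
So any delta <= 2/9 works. Conversely, if delta > 2/9, then x = 4 + 2/9 satisfies |x - 4| = 2/9 < delta but |f(x) - f(4)| = 2 * 2/9 = 4/9, which is not < 4/9; so no larger delta works.
Hence the largest such delta is 2/9.

2/9


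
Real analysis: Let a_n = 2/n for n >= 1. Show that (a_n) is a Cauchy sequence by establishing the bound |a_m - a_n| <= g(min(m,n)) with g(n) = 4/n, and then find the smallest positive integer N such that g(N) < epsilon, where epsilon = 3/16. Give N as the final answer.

For any m, n >= 1, by the triangle inequality:
|a_m - a_n| = |2/m - 2/n| <= 2*1/m + 2*1/n <= 4/min(m,n).
So g(n) = 4/n bounds the Cauchy difference. Since g(n) -> 0, (a_n) is Cauchy.
Now solve g(N) < 3/16: 4/N < 3/16 <=> N > 4 / (3/16) = 64/3.
The smallest integer strictly greater than 64/3 is N = 22.
Check: g(22) = 4/22 = 2/11 < 3/16; g(21) = 4/21 >= 3/16. So N = 22.

22


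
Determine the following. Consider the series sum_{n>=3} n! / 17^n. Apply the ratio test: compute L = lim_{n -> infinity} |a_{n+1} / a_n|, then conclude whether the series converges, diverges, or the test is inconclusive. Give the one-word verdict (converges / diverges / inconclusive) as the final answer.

Let a_n denote the general term. Form the ratio a_{n+1}/a_n and simplify:
a_{n+1}/a_n = n/17 + 1/17
Take the limit as n -> infinity: L = infinity.
Since L = infinity > 1 (or L = infinity), the ratio test implies the series diverges.

diverges


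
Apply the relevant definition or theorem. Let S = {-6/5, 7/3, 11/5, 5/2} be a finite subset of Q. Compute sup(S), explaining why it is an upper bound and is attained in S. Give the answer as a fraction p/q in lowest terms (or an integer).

S is finite, so sup(S) = max(S).
Sorted decreasing:
5/2, 7/3, 11/5, -6/5
The extremum is 5/2.
For every x in S, x <= 5/2. And 5/2 is in S, so it is attained.
Therefore sup(S) = 5/2.

5/2


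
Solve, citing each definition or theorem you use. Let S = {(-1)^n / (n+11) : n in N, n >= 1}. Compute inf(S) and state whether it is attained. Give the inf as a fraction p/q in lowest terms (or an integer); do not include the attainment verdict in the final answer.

Analysis:
- Values: -1/12, 1/13, -1/14, 1/15, -1/16, ...
- Positive terms (even n): 1/(2+11), 1/(4+11), ... decreasing -> max = 1/13 (n=2).
- Negative terms (odd n): -1/(1+11), -1/(3+11), ... increasing -> min = -1/12 (n=1).
- So sup = 1/13 (attained at n=2); inf = -1/12 (attained at n=1).
Conclusion: inf(S) = -1/12, attained in S.

-1/12


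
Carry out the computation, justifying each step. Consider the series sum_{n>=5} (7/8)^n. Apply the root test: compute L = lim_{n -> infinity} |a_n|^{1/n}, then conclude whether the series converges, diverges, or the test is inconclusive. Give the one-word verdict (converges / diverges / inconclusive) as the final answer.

Let a_n denote the general term. Form |a_n|^(1/n) and simplify:
|a_n|^(1/n) = 7/8
Take the limit as n -> infinity: L = 7/8.
Since L = 7/8 < 1, the root test implies convergence.

converges


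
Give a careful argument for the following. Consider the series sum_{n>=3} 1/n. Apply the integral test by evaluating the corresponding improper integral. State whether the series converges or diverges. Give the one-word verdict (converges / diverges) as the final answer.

Let f(x) = 1/x. Then f is positive, continuous, and decreasing on [3, infinity), so the integral test applies.
Compute the improper integral int_{3}^infinity f(x) dx:
  antiderivative F(x) = log(x).
  As x -> infinity, log(x) -> infinity.
  So int = infinity - log(3) = infinity. By the integral test, the series diverges.

diverges


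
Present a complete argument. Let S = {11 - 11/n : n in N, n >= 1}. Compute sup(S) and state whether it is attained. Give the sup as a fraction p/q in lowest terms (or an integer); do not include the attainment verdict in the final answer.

Analysis:
- Values: 0, 11/2, 22/3, 33/4, ... strictly increasing.
- Minimum is 0 (n=1); inf = 0 (attained).
- 11 - 11/n -> 11 from below; sup = 11, not attained.
Conclusion: sup(S) = 11, not attained in S.

11


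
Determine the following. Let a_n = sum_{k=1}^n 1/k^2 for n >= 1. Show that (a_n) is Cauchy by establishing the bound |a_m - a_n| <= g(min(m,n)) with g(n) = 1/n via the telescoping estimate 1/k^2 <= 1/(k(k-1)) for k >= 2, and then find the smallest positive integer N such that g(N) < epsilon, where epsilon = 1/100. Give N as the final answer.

For m > n >= 1: |a_m - a_n| = sum_{k=n+1}^m 1/k^2.
Use 1/k^2 <= 1/(k(k-1)) = 1/(k-1) - 1/k for k >= 2:
sum_{k=n+1}^m 1/k^2 <= sum_{k=n+1}^m (1/(k-1) - 1/k) = 1/n - 1/m <= 1/n.
By symmetry the same bound holds with n,m swapped, so |a_m - a_n| <= 1/min(m,n) = g(min(m,n)). Since g(n) -> 0, (a_n) is Cauchy.
Now solve g(N) < 1/100: 1/N < 1/100 <=> N > 1/(1/100) = 100.
The smallest integer strictly greater than 100 is N = 101.
Check: g(101) = 1/101 < 1/100; g(100) = 1/100 >= 1/100. So N = 101.

101


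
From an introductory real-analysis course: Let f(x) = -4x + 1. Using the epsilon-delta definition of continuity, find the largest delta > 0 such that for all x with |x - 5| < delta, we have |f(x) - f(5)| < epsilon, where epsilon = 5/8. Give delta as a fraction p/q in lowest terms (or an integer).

We compute f(5) = -4*(5) + 1 = -19.
|f(x) - f(5)| = |-4x + 1 - (-19)| = |-4(x - 5)| = 4|x - 5|.
We need 4|x - 5| < 5/8, i.e. |x - 5| < 5/8 / 4 = 5/32.
So any delta <= 5/32 works. Conversely, if delta > 5/32, then x = 5 + 5/32 satisfies |x - 5| = 5/32 < delta but |f(x) - f(5)| = 4 * 5/32 = 5/8, which is not < 5/8; so no larger delta works.
Hence the largest such delta is 5/32.

5/32


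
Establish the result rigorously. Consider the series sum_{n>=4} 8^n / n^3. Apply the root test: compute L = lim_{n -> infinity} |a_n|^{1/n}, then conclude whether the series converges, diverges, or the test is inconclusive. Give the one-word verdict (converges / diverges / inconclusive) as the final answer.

Let a_n denote the general term. Form |a_n|^(1/n) and simplify:
|a_n|^(1/n) = 8/n^(3/n)
Take the limit as n -> infinity: L = 8.
Since L = 8 > 1, the root test implies divergence.

diverges


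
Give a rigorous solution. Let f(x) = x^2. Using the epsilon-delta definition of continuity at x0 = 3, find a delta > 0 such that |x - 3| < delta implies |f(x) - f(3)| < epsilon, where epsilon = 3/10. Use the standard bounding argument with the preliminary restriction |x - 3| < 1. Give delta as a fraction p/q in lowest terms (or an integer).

Factor: |x^2 - (3)^2| = |x - 3| * |x + 3|.
Impose |x - 3| < 1 first. Then |x + 3| = |(x - 3) + 2*(3)| <= |x - 3| + 2*|3| < 1 + 6 = 7.
So |x^2 - (3)^2| < delta * 7.
We need delta * 7 <= 3/10, i.e. delta <= 3/10/7 = 3/70.
Since 3/70 < 1, this is tighter than 1; take delta = 3/70.
So delta = 3/70 works.

3/70
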